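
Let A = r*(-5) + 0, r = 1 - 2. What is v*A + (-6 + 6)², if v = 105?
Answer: 525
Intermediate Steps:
r = -1
A = 5 (A = -1*(-5) + 0 = 5 + 0 = 5)
v*A + (-6 + 6)² = 105*5 + (-6 + 6)² = 525 + 0² = 525 + 0 = 525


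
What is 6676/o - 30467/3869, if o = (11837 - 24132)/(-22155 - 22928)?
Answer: 1164094232087/47569355 ≈ 24472.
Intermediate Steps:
o = 12295/45083 (o = -12295/(-45083) = -12295*(-1/45083) = 12295/45083 ≈ 0.27272)
6676/o - 30467/3869 = 6676/(12295/45083) - 30467/3869 = 6676*(45083/12295) - 30467*1/3869 = 300974108/12295 - 30467/3869 = 1164094232087/47569355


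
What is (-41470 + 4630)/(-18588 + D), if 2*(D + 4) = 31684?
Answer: 3684/275 ≈ 13.396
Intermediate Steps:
D = 15838 (D = -4 + (1/2)*31684 = -4 + 15842 = 15838)
(-41470 + 4630)/(-18588 + D) = (-41470 + 4630)/(-18588 + 15838) = -36840/(-2750) = -36840*(-1/2750) = 3684/275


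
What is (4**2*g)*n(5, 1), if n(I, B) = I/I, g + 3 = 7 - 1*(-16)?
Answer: 320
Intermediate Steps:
g = 20 (g = -3 + (7 - 1*(-16)) = -3 + (7 + 16) = -3 + 23 = 20)
n(I, B) = 1
(4**2*g)*n(5, 1) = (4**2*20)*1 = (16*20)*1 = 320*1 = 320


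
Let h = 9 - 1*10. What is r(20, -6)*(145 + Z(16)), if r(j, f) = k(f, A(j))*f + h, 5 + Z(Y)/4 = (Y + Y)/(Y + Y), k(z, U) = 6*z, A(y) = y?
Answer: 27735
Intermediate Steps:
Z(Y) = -16 (Z(Y) = -20 + 4*((Y + Y)/(Y + Y)) = -20 + 4*((2*Y)/((2*Y))) = -20 + 4*((2*Y)*(1/(2*Y))) = -20 + 4*1 = -20 + 4 = -16)
h = -1 (h = 9 - 10 = -1)
r(j, f) = -1 + 6*f² (r(j, f) = (6*f)*f - 1 = 6*f² - 1 = -1 + 6*f²)
r(20, -6)*(145 + Z(16)) = (-1 + 6*(-6)²)*(145 - 16) = (-1 + 6*36)*129 = (-1 + 216)*129 = 215*129 = 27735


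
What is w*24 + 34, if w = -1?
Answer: 10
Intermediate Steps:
w*24 + 34 = -1*24 + 34 = -24 + 34 = 10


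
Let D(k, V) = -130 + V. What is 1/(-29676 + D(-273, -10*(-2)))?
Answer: -1/29786 ≈ -3.3573e-5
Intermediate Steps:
1/(-29676 + D(-273, -10*(-2))) = 1/(-29676 + (-130 - 10*(-2))) = 1/(-29676 + (-130 + 20)) = 1/(-29676 - 110) = 1/(-29786) = -1/29786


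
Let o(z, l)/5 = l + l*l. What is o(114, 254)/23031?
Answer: 107950/7677 ≈ 14.061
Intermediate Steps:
o(z, l) = 5*l + 5*l² (o(z, l) = 5*(l + l*l) = 5*(l + l²) = 5*l + 5*l²)
o(114, 254)/23031 = (5*254*(1 + 254))/23031 = (5*254*255)*(1/23031) = 323850*(1/23031) = 107950/7677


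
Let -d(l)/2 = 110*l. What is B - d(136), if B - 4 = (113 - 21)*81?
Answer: 37376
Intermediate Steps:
d(l) = -220*l
B = 7456 (B = 4 + (113 - 21)*81 = 4 + 92*81 = 4 + 7452 = 7456)
B - d(136) = 7456 - (-220)*136 = 7456 - 1*(-29920) = 7456 + 29920 = 37376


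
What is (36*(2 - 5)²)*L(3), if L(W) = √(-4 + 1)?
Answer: 324*I*√3 ≈ 561.18*I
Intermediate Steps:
L(W) = I*√3 (L(W) = √(-3) = I*√3)
(36*(2 - 5)²)*L(3) = (36*(2 - 5)²)*(I*√3) = (36*(-3)²)*(I*√3) = (36*9)*(I*√3) = 324*(I*√3) = 324*I*√3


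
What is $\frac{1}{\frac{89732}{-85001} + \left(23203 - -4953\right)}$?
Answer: $\frac{85001}{2393198424} \approx 3.5518 \cdot 10^{-5}$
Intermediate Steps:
$\frac{1}{\frac{89732}{-85001} + \left(23203 - -4953\right)} = \frac{1}{89732 \left(- \frac{1}{85001}\right) + \left(23203 + 4953\right)} = \frac{1}{- \frac{89732}{85001} + 28156} = \frac{1}{\frac{2393198424}{85001}} = \frac{85001}{2393198424}$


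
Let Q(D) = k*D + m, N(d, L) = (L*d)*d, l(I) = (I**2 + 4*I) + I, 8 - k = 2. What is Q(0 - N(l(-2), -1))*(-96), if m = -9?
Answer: -19872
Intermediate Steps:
k = 6 (k = 8 - 1*2 = 8 - 2 = 6)
l(I) = I**2 + 5*I
N(d, L) = L*d**2
Q(D) = -9 + 6*D (Q(D) = 6*D - 9 = -9 + 6*D)
Q(0 - N(l(-2), -1))*(-96) = (-9 + 6*(0 - (-1)*(-2*(5 - 2))**2))*(-96) = (-9 + 6*(0 - (-1)*(-2*3)**2))*(-96) = (-9 + 6*(0 - (-1)*(-6)**2))*(-96) = (-9 + 6*(0 - (-1)*36))*(-96) = (-9 + 6*(0 - 1*(-36)))*(-96) = (-9 + 6*(0 + 36))*(-96) = (-9 + 6*36)*(-96) = (-9 + 216)*(-96) = 207*(-96) = -19872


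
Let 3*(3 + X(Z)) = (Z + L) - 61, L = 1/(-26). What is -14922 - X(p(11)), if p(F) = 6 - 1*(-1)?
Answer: -1162277/78 ≈ -14901.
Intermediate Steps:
p(F) = 7 (p(F) = 6 + 1 = 7)
L = -1/26 ≈ -0.038462
X(Z) = -607/26 + Z/3 (X(Z) = -3 + ((Z - 1/26) - 61)/3 = -3 + ((-1/26 + Z) - 61)/3 = -3 + (-1587/26 + Z)/3 = -3 + (-529/26 + Z/3) = -607/26 + Z/3)
-14922 - X(p(11)) = -14922 - (-607/26 + (1/3)*7) = -14922 - (-607/26 + 7/3) = -14922 - 1*(-1639/78) = -14922 + 1639/78 = -1162277/78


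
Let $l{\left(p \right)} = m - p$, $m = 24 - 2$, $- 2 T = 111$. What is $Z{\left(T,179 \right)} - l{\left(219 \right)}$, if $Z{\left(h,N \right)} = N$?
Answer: $376$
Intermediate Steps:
$T = - \frac{111}{2}$ ($T = \left(- \frac{1}{2}\right) 111 = - \frac{111}{2} \approx -55.5$)
$m = 22$
$l{\left(p \right)} = 22 - p$
$Z{\left(T,179 \right)} - l{\left(219 \right)} = 179 - \left(22 - 219\right) = 179 - -197 = 179 + 197 = 376$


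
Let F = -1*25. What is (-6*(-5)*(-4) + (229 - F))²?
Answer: 17956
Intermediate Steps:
F = -25
(-6*(-5)*(-4) + (229 - F))² = (-6*(-5)*(-4) + (229 - 1*(-25)))² = (30*(-4) + (229 + 25))² = (-120 + 254)² = 134² = 17956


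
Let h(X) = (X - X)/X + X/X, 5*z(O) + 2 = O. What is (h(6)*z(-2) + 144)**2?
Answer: 512656/25 ≈ 20506.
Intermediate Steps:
z(O) = -2/5 + O/5
h(X) = 1 (h(X) = 0/X + 1 = 0 + 1 = 1)
(h(6)*z(-2) + 144)**2 = (1*(-2/5 + (1/5)*(-2)) + 144)**2 = (1*(-2/5 - 2/5) + 144)**2 = (1*(-4/5) + 144)**2 = (-4/5 + 144)**2 = (716/5)**2 = 512656/25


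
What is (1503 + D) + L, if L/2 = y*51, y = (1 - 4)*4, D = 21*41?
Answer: 1140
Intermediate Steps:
D = 861
y = -12 (y = -3*4 = -12)
L = -1224 (L = 2*(-12*51) = 2*(-612) = -1224)
(1503 + D) + L = (1503 + 861) - 1224 = 2364 - 1224 = 1140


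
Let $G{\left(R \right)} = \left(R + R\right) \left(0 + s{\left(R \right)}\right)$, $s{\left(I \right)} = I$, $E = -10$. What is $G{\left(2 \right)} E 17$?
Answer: $-1360$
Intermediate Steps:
$G{\left(R \right)} = 2 R^{2}$ ($G{\left(R \right)} = \left(R + R\right) \left(0 + R\right) = 2 R R = 2 R^{2}$)
$G{\left(2 \right)} E 17 = 2 \cdot 2^{2} \left(-10\right) 17 = 2 \cdot 4 \left(-10\right) 17 = 8 \left(-10\right) 17 = \left(-80\right) 17 = -1360$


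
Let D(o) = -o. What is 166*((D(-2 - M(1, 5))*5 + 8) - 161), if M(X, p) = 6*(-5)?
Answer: -48638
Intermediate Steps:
M(X, p) = -30
166*((D(-2 - M(1, 5))*5 + 8) - 161) = 166*((-(-2 - 1*(-30))*5 + 8) - 161) = 166*((-(-2 + 30)*5 + 8) - 161) = 166*((-1*28*5 + 8) - 161) = 166*((-28*5 + 8) - 161) = 166*((-140 + 8) - 161) = 166*(-132 - 161) = 166*(-293) = -48638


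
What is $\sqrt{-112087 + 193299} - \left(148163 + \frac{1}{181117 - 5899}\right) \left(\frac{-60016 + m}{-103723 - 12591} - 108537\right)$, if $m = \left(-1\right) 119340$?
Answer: $\frac{163867233085355641585}{10190153226} + 2 \sqrt{20303} \approx 1.6081 \cdot 10^{10}$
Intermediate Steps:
$m = -119340$
$\sqrt{-112087 + 193299} - \left(148163 + \frac{1}{181117 - 5899}\right) \left(\frac{-60016 + m}{-103723 - 12591} - 108537\right) = \sqrt{-112087 + 193299} - \left(148163 + \frac{1}{181117 - 5899}\right) \left(\frac{-60016 - 119340}{-103723 - 12591} - 108537\right) = \sqrt{81212} - \left(148163 + \frac{1}{175218}\right) \left(- \frac{179356}{-116314} - 108537\right) = 2 \sqrt{20303} - \left(148163 + \frac{1}{175218}\right) \left(\left(-179356\right) \left(- \frac{1}{116314}\right) - 108537\right) = 2 \sqrt{20303} - \frac{25960824535 \left(\frac{89678}{58157} - 108537\right)}{175218} = 2 \sqrt{20303} - \frac{25960824535}{175218} \left(- \frac{6312096631}{58157}\right) = 2 \sqrt{20303} - - \frac{163867233085355641585}{10190153226} = 2 \sqrt{20303} + \frac{163867233085355641585}{10190153226} = \frac{163867233085355641585}{10190153226} + 2 \sqrt{20303}$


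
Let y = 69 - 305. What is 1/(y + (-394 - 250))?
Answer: -1/880 ≈ -0.0011364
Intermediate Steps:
y = -236
1/(y + (-394 - 250)) = 1/(-236 + (-394 - 250)) = 1/(-236 - 644) = 1/(-880) = -1/880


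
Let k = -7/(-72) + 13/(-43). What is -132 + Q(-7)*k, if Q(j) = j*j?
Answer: -439787/3096 ≈ -142.05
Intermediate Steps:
k = -635/3096 (k = -7*(-1/72) + 13*(-1/43) = 7/72 - 13/43 = -635/3096 ≈ -0.20510)
Q(j) = j**2
-132 + Q(-7)*k = -132 + (-7)**2*(-635/3096) = -132 + 49*(-635/3096) = -132 - 31115/3096 = -439787/3096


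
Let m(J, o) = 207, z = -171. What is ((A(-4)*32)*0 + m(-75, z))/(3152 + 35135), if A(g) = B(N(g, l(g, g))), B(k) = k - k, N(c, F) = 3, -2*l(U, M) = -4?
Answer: 207/38287 ≈ 0.0054065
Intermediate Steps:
l(U, M) = 2 (l(U, M) = -1/2*(-4) = 2)
B(k) = 0
A(g) = 0
((A(-4)*32)*0 + m(-75, z))/(3152 + 35135) = ((0*32)*0 + 207)/(3152 + 35135) = (0*0 + 207)/38287 = (0 + 207)*(1/38287) = 207*(1/38287) = 207/38287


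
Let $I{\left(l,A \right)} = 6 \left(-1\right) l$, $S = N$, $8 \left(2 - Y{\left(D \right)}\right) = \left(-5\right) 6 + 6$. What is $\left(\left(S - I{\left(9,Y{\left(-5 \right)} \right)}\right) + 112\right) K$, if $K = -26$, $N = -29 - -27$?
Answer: $-4264$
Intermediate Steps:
$Y{\left(D \right)} = 5$ ($Y{\left(D \right)} = 2 - \frac{\left(-5\right) 6 + 6}{8} = 2 - \frac{-30 + 6}{8} = 2 - -3 = 2 + 3 = 5$)
$N = -2$ ($N = -29 + 27 = -2$)
$S = -2$
$I{\left(l,A \right)} = - 6 l$
$\left(\left(S - I{\left(9,Y{\left(-5 \right)} \right)}\right) + 112\right) K = \left(\left(-2 - \left(-6\right) 9\right) + 112\right) \left(-26\right) = \left(\left(-2 - -54\right) + 112\right) \left(-26\right) = \left(\left(-2 + 54\right) + 112\right) \left(-26\right) = \left(52 + 112\right) \left(-26\right) = 164 \left(-26\right) = -4264$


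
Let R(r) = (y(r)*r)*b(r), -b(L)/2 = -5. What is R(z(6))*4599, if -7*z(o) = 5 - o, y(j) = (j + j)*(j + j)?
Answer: 26280/49 ≈ 536.33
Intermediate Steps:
y(j) = 4*j**2 (y(j) = (2*j)*(2*j) = 4*j**2)
b(L) = 10 (b(L) = -2*(-5) = 10)
z(o) = -5/7 + o/7 (z(o) = -(5 - o)/7 = -5/7 + o/7)
R(r) = 40*r**3 (R(r) = ((4*r**2)*r)*10 = (4*r**3)*10 = 40*r**3)
R(z(6))*4599 = (40*(-5/7 + (1/7)*6)**3)*4599 = (40*(-5/7 + 6/7)**3)*4599 = (40*(1/7)**3)*4599 = (40*(1/343))*4599 = (40/343)*4599 = 26280/49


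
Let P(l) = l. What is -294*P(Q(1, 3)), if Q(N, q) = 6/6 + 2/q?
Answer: -490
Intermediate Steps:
Q(N, q) = 1 + 2/q (Q(N, q) = 6*(1/6) + 2/q = 1 + 2/q)
-294*P(Q(1, 3)) = -294*(2 + 3)/3 = -98*5 = -294*5/3 = -490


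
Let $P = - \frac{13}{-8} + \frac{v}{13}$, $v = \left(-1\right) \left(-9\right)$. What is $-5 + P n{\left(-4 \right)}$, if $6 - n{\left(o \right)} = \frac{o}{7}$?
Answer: $\frac{3723}{364} \approx 10.228$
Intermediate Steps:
$n{\left(o \right)} = 6 - \frac{o}{7}$
$v = 9$
$P = \frac{241}{104}$ ($P = - \frac{13}{-8} + \frac{9}{13} = \left(-13\right) \left(- \frac{1}{8}\right) + 9 \cdot \frac{1}{13} = \frac{13}{8} + \frac{9}{13} = \frac{241}{104} \approx 2.3173$)
$-5 + P n{\left(-4 \right)} = -5 + \frac{241 \left(6 - - \frac{4}{7}\right)}{104} = -5 + \frac{241 \left(6 + \frac{4}{7}\right)}{104} = -5 + \frac{241}{104} \cdot \frac{46}{7} = -5 + \frac{5543}{364} = \frac{3723}{364}$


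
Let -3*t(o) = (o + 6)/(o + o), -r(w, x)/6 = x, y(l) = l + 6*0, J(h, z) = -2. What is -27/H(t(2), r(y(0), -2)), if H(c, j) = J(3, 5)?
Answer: 27/2 ≈ 13.500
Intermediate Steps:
y(l) = l (y(l) = l + 0 = l)
r(w, x) = -6*x
t(o) = -(6 + o)/(6*o) (t(o) = -(o + 6)/(3*(o + o)) = -(6 + o)/(3*(2*o)) = -(6 + o)*1/(2*o)/3 = -(6 + o)/(6*o))
H(c, j) = -2
-27/H(t(2), r(y(0), -2)) = -27/(-2) = -27*(-½) = 27/2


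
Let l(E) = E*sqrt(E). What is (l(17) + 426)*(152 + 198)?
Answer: 149100 + 5950*sqrt(17) ≈ 1.7363e+5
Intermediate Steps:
l(E) = E**(3/2)
(l(17) + 426)*(152 + 198) = (17**(3/2) + 426)*(152 + 198) = (17*sqrt(17) + 426)*350 = (426 + 17*sqrt(17))*350 = 149100 + 5950*sqrt(17)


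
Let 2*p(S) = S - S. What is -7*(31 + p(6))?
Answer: -217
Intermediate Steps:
p(S) = 0 (p(S) = (S - S)/2 = (1/2)*0 = 0)
-7*(31 + p(6)) = -7*(31 + 0) = -7*31 = -217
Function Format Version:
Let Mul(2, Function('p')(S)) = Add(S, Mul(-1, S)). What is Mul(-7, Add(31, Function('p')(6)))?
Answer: -217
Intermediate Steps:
Function('p')(S) = 0 (Function('p')(S) = Mul(Rational(1, 2), Add(S, Mul(-1, S))) = Mul(Rational(1, 2), 0) = 0)
Mul(-7, Add(31, Function('p')(6))) = Mul(-7, Add(31, 0)) = Mul(-7, 31) = -217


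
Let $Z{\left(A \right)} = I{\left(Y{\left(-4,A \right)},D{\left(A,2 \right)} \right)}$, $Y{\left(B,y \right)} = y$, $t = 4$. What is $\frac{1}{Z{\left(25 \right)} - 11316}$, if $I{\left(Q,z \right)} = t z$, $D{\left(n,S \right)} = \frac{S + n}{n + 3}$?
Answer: $- \frac{7}{79185} \approx -8.8401 \cdot 10^{-5}$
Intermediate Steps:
$D{\left(n,S \right)} = \frac{S + n}{3 + n}$
$I{\left(Q,z \right)} = 4 z$
$Z{\left(A \right)} = \frac{4 \left(2 + A\right)}{3 + A}$ ($Z{\left(A \right)} = 4 \frac{2 + A}{3 + A} = \frac{4 \left(2 + A\right)}{3 + A}$)
$\frac{1}{Z{\left(25 \right)} - 11316} = \frac{1}{\frac{4 \left(2 + 25\right)}{3 + 25} - 11316} = \frac{1}{4 \cdot \frac{1}{28} \cdot 27 - 11316} = \frac{1}{\frac{27}{7} - 11316} = \frac{1}{- \frac{79185}{7}} = - \frac{7}{79185}$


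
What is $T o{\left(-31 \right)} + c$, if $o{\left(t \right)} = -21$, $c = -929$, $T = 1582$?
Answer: $-34151$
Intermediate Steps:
$T o{\left(-31 \right)} + c = 1582 \left(-21\right) - 929 = -33222 - 929 = -34151$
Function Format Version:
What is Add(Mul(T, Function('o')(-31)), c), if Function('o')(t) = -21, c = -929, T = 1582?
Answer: -34151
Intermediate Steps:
Add(Mul(T, Function('o')(-31)), c) = Add(Mul(1582, -21), -929) = Add(-33222, -929) = -34151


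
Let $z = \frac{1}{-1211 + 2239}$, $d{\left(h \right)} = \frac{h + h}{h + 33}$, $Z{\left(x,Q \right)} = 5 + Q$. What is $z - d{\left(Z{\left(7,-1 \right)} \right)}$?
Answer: $- \frac{8187}{38036} \approx -0.21524$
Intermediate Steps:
$d{\left(h \right)} = \frac{2 h}{33 + h}$
$z = \frac{1}{1028} \approx 0.00097276$
$z - d{\left(Z{\left(7,-1 \right)} \right)} = \frac{1}{1028} - \frac{2 \left(5 - 1\right)}{33 + \left(5 - 1\right)} = \frac{1}{1028} - 2 \cdot 4 \frac{1}{33 + 4} = \frac{1}{1028} - 2 \cdot 4 \cdot \frac{1}{37} = \frac{1}{1028} - \frac{8}{37} = - \frac{8187}{38036}$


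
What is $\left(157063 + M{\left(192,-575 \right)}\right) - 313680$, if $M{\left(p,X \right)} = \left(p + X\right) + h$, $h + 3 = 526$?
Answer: $-156477$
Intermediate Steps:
$h = 523$ ($h = -3 + 526 = 523$)
$M{\left(p,X \right)} = 523 + X + p$ ($M{\left(p,X \right)} = \left(p + X\right) + 523 = \left(X + p\right) + 523 = 523 + X + p$)
$\left(157063 + M{\left(192,-575 \right)}\right) - 313680 = \left(157063 + \left(523 - 575 + 192\right)\right) - 313680 = \left(157063 + 140\right) - 313680 = 157203 - 313680 = -156477$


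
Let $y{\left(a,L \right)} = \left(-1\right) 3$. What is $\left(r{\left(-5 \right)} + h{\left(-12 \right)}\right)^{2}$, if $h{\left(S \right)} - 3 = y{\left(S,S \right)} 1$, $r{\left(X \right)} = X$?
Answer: $25$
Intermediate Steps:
$y{\left(a,L \right)} = -3$
$h{\left(S \right)} = 0$ ($h{\left(S \right)} = 3 - 3 = 0$)
$\left(r{\left(-5 \right)} + h{\left(-12 \right)}\right)^{2} = \left(-5 + 0\right)^{2} = \left(-5\right)^{2} = 25$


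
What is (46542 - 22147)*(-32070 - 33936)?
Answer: -1610216370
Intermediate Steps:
(46542 - 22147)*(-32070 - 33936) = 24395*(-66006) = -1610216370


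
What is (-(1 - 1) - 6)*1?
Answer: -6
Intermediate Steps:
(-(1 - 1) - 6)*1 = (-1*0 - 6)*1 = (0 - 6)*1 = -6*1 = -6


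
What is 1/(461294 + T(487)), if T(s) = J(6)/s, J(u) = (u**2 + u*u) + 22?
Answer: 487/224650272 ≈ 2.1678e-6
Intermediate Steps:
J(u) = 22 + 2*u**2 (J(u) = (u**2 + u**2) + 22 = 2*u**2 + 22 = 22 + 2*u**2)
T(s) = 94/s (T(s) = (22 + 2*6**2)/s = (22 + 2*36)/s = (22 + 72)/s = 94/s)
1/(461294 + T(487)) = 1/(461294 + 94/487) = 1/(224650272/487) = 487/224650272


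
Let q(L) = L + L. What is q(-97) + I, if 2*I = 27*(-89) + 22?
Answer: -2769/2 ≈ -1384.5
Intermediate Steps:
q(L) = 2*L
I = -2381/2 (I = (27*(-89) + 22)/2 = (-2403 + 22)/2 = (1/2)*(-2381) = -2381/2 ≈ -1190.5)
q(-97) + I = 2*(-97) - 2381/2 = -194 - 2381/2 = -2769/2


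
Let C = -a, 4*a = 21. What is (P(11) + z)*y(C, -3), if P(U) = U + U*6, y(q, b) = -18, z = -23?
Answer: -972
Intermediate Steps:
a = 21/4 (a = (1/4)*21 = 21/4 ≈ 5.2500)
C = -21/4 (C = -1*21/4 = -21/4 ≈ -5.2500)
P(U) = 7*U (P(U) = U + 6*U = 7*U)
(P(11) + z)*y(C, -3) = (7*11 - 23)*(-18) = (77 - 23)*(-18) = 54*(-18) = -972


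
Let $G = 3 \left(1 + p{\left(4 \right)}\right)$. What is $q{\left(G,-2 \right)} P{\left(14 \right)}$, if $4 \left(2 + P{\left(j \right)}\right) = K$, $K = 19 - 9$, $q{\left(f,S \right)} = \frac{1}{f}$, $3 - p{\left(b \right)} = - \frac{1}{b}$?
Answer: $\frac{2}{51} \approx 0.039216$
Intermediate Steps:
$p{\left(b \right)} = 3 + \frac{1}{b}$ ($p{\left(b \right)} = 3 - - \frac{1}{b} = 3 + \frac{1}{b}$)
$G = \frac{51}{4}$ ($G = 3 \left(1 + \left(3 + \frac{1}{4}\right)\right) = 3 \left(1 + \frac{13}{4}\right) = 3 \cdot \frac{17}{4} = \frac{51}{4} \approx 12.75$)
$K = 10$ ($K = 19 - 9 = 10$)
$P{\left(j \right)} = \frac{1}{2}$ ($P{\left(j \right)} = -2 + \frac{1}{4} \cdot 10 = -2 + \frac{5}{2} = \frac{1}{2}$)
$q{\left(G,-2 \right)} P{\left(14 \right)} = \frac{1}{\frac{51}{4}} \cdot \frac{1}{2} = \frac{4}{51} \cdot \frac{1}{2} = \frac{2}{51}$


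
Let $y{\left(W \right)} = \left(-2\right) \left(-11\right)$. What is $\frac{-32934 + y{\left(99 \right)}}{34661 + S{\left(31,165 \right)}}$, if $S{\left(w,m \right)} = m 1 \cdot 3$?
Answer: $- \frac{44}{47} \approx -0.93617$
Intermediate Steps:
$y{\left(W \right)} = 22$
$S{\left(w,m \right)} = 3 m$ ($S{\left(w,m \right)} = m 3 = 3 m$)
$\frac{-32934 + y{\left(99 \right)}}{34661 + S{\left(31,165 \right)}} = \frac{-32934 + 22}{34661 + 3 \cdot 165} = - \frac{32912}{34661 + 495} = - \frac{32912}{35156} = \left(-32912\right) \frac{1}{35156} = - \frac{44}{47}$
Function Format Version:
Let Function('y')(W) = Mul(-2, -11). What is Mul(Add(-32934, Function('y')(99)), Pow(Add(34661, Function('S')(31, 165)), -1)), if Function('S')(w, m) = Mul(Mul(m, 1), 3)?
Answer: Rational(-44, 47) ≈ -0.93617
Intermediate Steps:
Function('y')(W) = 22
Function('S')(w, m) = Mul(3, m) (Function('S')(w, m) = Mul(m, 3) = Mul(3, m))
Mul(Add(-32934, Function('y')(99)), Pow(Add(34661, Function('S')(31, 165)), -1)) = Mul(Add(-32934, 22), Pow(Add(34661, Mul(3, 165)), -1)) = Mul(-32912, Pow(Add(34661, 495), -1)) = Mul(-32912, Pow(35156, -1)) = Mul(-32912, Rational(1, 35156)) = Rational(-44, 47)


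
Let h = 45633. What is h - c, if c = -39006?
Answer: 84639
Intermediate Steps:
h - c = 45633 - 1*(-39006) = 45633 + 39006 = 84639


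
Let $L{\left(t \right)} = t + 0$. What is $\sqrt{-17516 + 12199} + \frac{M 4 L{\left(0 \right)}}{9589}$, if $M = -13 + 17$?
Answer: $i \sqrt{5317} \approx 72.918 i$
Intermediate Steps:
$L{\left(t \right)} = t$
$M = 4$
$\sqrt{-17516 + 12199} + \frac{M 4 L{\left(0 \right)}}{9589} = \sqrt{-17516 + 12199} + \frac{4 \cdot 4 \cdot 0}{9589} = \sqrt{-5317} + 16 \cdot 0 \cdot \frac{1}{9589} = i \sqrt{5317} + 0 \cdot \frac{1}{9589} = i \sqrt{5317} + 0 = i \sqrt{5317}$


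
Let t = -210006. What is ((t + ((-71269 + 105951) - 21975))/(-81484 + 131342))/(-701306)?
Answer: 197299/34965714548 ≈ 5.6426e-6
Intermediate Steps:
((t + ((-71269 + 105951) - 21975))/(-81484 + 131342))/(-701306) = ((-210006 + ((-71269 + 105951) - 21975))/(-81484 + 131342))/(-701306) = ((-210006 + (34682 - 21975))/49858)*(-1/701306) = ((-210006 + 12707)*(1/49858))*(-1/701306) = -197299*1/49858*(-1/701306) = -197299/49858*(-1/701306) = 197299/34965714548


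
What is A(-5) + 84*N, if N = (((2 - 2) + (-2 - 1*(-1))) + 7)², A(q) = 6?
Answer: 3030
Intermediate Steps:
N = 36 (N = ((0 + (-2 + 1)) + 7)² = ((0 - 1) + 7)² = (-1 + 7)² = 6² = 36)
A(-5) + 84*N = 6 + 84*36 = 6 + 3024 = 3030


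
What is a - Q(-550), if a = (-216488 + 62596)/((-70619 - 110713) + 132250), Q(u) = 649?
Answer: -15850163/24541 ≈ -645.86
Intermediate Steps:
a = 76946/24541 (a = -153892/(-181332 + 132250) = -153892/(-49082) = -153892*(-1/49082) = 76946/24541 ≈ 3.1354)
a - Q(-550) = 76946/24541 - 1*649 = 76946/24541 - 649 = -15850163/24541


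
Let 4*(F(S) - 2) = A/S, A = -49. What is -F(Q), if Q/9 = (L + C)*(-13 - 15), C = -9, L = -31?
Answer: -11513/5760 ≈ -1.9988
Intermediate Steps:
Q = 10080 (Q = 9*((-31 - 9)*(-13 - 15)) = 9*(-40*(-28)) = 9*1120 = 10080)
F(S) = 2 - 49/(4*S) (F(S) = 2 + (-49/S)/4 = 2 - 49/(4*S))
-F(Q) = -(2 - 49/4/10080) = -(2 - 49/4*1/10080) = -(2 - 7/5760) = -1*11513/5760 = -11513/5760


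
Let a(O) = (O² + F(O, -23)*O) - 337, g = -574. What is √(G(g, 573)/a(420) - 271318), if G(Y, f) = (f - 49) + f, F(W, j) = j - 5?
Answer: I*√7324358325305871/164303 ≈ 520.88*I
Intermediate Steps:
F(W, j) = -5 + j
G(Y, f) = -49 + 2*f (G(Y, f) = (-49 + f) + f = -49 + 2*f)
a(O) = -337 + O² - 28*O (a(O) = (O² + (-5 - 23)*O) - 337 = (O² - 28*O) - 337 = -337 + O² - 28*O)
√(G(g, 573)/a(420) - 271318) = √((-49 + 2*573)/(-337 + 420² - 28*420) - 271318) = √((-49 + 1146)/(-337 + 176400 - 11760) - 271318) = √(1097/164303 - 271318) = √(-44578360257/164303) = I*√7324358325305871/164303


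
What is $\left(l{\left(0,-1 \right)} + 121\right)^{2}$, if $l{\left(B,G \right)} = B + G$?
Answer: $14400$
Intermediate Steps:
$\left(l{\left(0,-1 \right)} + 121\right)^{2} = \left(\left(0 - 1\right) + 121\right)^{2} = \left(-1 + 121\right)^{2} = 120^{2} = 14400$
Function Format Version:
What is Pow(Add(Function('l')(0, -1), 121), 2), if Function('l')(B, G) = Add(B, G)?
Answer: 14400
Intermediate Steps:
Pow(Add(Function('l')(0, -1), 121), 2) = Pow(Add(Add(0, -1), 121), 2) = Pow(Add(-1, 121), 2) = Pow(120, 2) = 14400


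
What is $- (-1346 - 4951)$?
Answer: $6297$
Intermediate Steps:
$- (-1346 - 4951) = \left(-1\right) \left(-6297\right) = 6297$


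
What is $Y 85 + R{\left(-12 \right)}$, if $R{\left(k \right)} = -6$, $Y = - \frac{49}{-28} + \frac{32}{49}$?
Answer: $\frac{38859}{196} \approx 198.26$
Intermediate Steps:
$Y = \frac{471}{196}$ ($Y = \left(-49\right) \left(- \frac{1}{28}\right) + 32 \cdot \frac{1}{49} = \frac{7}{4} + \frac{32}{49} = \frac{471}{196} \approx 2.4031$)
$Y 85 + R{\left(-12 \right)} = \frac{471}{196} \cdot 85 - 6 = \frac{40035}{196} - 6 = \frac{38859}{196}$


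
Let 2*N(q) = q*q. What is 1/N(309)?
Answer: 2/95481 ≈ 2.0947e-5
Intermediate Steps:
N(q) = q²/2 (N(q) = (q*q)/2 = q²/2)
1/N(309) = 1/((½)*309²) = 1/((½)*95481) = 1/(95481/2) = 2/95481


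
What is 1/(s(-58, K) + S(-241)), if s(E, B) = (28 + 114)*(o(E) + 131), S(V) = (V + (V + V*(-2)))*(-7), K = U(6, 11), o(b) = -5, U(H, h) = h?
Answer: 1/17892 ≈ 5.5891e-5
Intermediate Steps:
K = 11
S(V) = 0 (S(V) = (V + (V - 2*V))*(-7) = (V - V)*(-7) = 0*(-7) = 0)
s(E, B) = 17892 (s(E, B) = (28 + 114)*(-5 + 131) = 142*126 = 17892)
1/(s(-58, K) + S(-241)) = 1/(17892 + 0) = 1/17892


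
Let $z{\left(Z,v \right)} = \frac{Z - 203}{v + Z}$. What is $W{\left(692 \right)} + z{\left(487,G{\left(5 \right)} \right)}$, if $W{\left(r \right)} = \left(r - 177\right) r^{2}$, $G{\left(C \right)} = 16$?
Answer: $\frac{124047325164}{503} \approx 2.4662 \cdot 10^{8}$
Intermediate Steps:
$W{\left(r \right)} = r^{2} \left(-177 + r\right)$ ($W{\left(r \right)} = \left(-177 + r\right) r^{2} = r^{2} \left(-177 + r\right)$)
$z{\left(Z,v \right)} = \frac{-203 + Z}{Z + v}$
$W{\left(692 \right)} + z{\left(487,G{\left(5 \right)} \right)} = 692^{2} \left(-177 + 692\right) + \frac{-203 + 487}{487 + 16} = 478864 \cdot 515 + \frac{1}{503} \cdot 284 = 246614960 + \frac{1}{503} \cdot 284 = 246614960 + \frac{284}{503} = \frac{124047325164}{503}$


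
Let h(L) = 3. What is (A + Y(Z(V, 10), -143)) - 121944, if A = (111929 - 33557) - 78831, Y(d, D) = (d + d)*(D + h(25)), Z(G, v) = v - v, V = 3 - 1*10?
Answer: -122403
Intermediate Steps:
V = -7 (V = 3 - 10 = -7)
Z(G, v) = 0
Y(d, D) = 2*d*(3 + D) (Y(d, D) = (d + d)*(D + 3) = (2*d)*(3 + D) = 2*d*(3 + D))
A = -459 (A = 78372 - 78831 = -459)
(A + Y(Z(V, 10), -143)) - 121944 = (-459 + 2*0*(3 - 143)) - 121944 = (-459 + 2*0*(-140)) - 121944 = (-459 + 0) - 121944 = -459 - 121944 = -122403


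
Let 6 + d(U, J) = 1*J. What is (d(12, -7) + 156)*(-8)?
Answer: -1144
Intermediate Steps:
d(U, J) = -6 + J (d(U, J) = -6 + 1*J = -6 + J)
(d(12, -7) + 156)*(-8) = ((-6 - 7) + 156)*(-8) = (-13 + 156)*(-8) = 143*(-8) = -1144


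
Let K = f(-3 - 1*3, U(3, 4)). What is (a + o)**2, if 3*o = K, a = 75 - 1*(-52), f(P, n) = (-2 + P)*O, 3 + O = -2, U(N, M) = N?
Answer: 177241/9 ≈ 19693.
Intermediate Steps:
O = -5 (O = -3 - 2 = -5)
f(P, n) = 10 - 5*P (f(P, n) = (-2 + P)*(-5) = 10 - 5*P)
a = 127 (a = 75 + 52 = 127)
K = 40 (K = 10 - 5*(-3 - 1*3) = 10 - 5*(-3 - 3) = 10 - 5*(-6) = 10 + 30 = 40)
o = 40/3 (o = (1/3)*40 = 40/3 ≈ 13.333)
(a + o)**2 = (127 + 40/3)**2 = (421/3)**2 = 177241/9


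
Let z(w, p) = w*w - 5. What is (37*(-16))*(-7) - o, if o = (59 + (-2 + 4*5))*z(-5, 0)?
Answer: 2604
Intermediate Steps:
z(w, p) = -5 + w² (z(w, p) = w² - 5 = -5 + w²)
o = 1540 (o = (59 + (-2 + 4*5))*(-5 + (-5)²) = (59 + (-2 + 20))*(-5 + 25) = (59 + 18)*20 = 77*20 = 1540)
(37*(-16))*(-7) - o = (37*(-16))*(-7) - 1*1540 = -592*(-7) - 1540 = 4144 - 1540 = 2604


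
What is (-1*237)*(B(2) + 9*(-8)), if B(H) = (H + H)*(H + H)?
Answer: 13272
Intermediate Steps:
B(H) = 4*H**2 (B(H) = (2*H)*(2*H) = 4*H**2)
(-1*237)*(B(2) + 9*(-8)) = (-1*237)*(4*2**2 + 9*(-8)) = -237*(4*4 - 72) = -237*(16 - 72) = -237*(-56) = 13272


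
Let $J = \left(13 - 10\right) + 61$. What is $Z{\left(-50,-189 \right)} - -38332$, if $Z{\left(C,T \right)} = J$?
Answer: $38396$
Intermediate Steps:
$J = 64$ ($J = 3 + 61 = 64$)
$Z{\left(C,T \right)} = 64$
$Z{\left(-50,-189 \right)} - -38332 = 64 - -38332 = 64 + 38332 = 38396$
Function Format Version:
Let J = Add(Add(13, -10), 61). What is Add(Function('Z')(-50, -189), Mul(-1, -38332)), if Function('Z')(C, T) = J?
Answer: 38396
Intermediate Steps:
J = 64 (J = Add(3, 61) = 64)
Function('Z')(C, T) = 64
Add(Function('Z')(-50, -189), Mul(-1, -38332)) = Add(64, Mul(-1, -38332)) = Add(64, 38332) = 38396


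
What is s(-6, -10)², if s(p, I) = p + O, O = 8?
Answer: 4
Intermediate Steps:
s(p, I) = 8 + p (s(p, I) = p + 8 = 8 + p)
s(-6, -10)² = (8 - 6)² = 2² = 4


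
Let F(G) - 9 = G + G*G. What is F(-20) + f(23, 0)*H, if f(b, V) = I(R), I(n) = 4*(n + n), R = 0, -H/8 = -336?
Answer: 389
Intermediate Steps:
H = 2688 (H = -8*(-336) = 2688)
I(n) = 8*n (I(n) = 4*(2*n) = 8*n)
f(b, V) = 0 (f(b, V) = 8*0 = 0)
F(G) = 9 + G + G² (F(G) = 9 + (G + G*G) = 9 + (G + G²) = 9 + G + G²)
F(-20) + f(23, 0)*H = (9 - 20 + (-20)²) + 0*2688 = (9 - 20 + 400) + 0 = 389 + 0 = 389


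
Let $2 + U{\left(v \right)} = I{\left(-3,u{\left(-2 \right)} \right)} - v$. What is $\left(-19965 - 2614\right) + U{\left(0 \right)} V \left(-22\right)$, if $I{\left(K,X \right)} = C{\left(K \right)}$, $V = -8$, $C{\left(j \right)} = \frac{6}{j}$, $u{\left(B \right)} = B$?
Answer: $-23283$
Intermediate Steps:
$I{\left(K,X \right)} = \frac{6}{K}$
$U{\left(v \right)} = -4 - v$ ($U{\left(v \right)} = -2 - \left(2 + v\right) = -4 - v$)
$\left(-19965 - 2614\right) + U{\left(0 \right)} V \left(-22\right) = \left(-19965 - 2614\right) + \left(-4 - 0\right) \left(-8\right) \left(-22\right) = -22579 + \left(-4 + 0\right) \left(-8\right) \left(-22\right) = -22579 + \left(-4\right) \left(-8\right) \left(-22\right) = -22579 + 32 \left(-22\right) = -22579 - 704 = -23283$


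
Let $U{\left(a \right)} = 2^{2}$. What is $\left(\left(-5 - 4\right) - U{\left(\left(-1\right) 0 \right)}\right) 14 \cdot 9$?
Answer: $-1638$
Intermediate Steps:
$U{\left(a \right)} = 4$
$\left(\left(-5 - 4\right) - U{\left(\left(-1\right) 0 \right)}\right) 14 \cdot 9 = \left(\left(-5 - 4\right) - 4\right) 14 \cdot 9 = \left(-9 - 4\right) 14 \cdot 9 = \left(-13\right) 14 \cdot 9 = \left(-182\right) 9 = -1638$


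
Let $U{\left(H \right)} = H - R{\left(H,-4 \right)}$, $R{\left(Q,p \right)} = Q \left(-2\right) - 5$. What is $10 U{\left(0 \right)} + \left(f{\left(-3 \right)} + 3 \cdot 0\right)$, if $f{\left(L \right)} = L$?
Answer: $47$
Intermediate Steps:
$R{\left(Q,p \right)} = -5 - 2 Q$ ($R{\left(Q,p \right)} = - 2 Q - 5 = -5 - 2 Q$)
$U{\left(H \right)} = 5 + 3 H$ ($U{\left(H \right)} = H - \left(-5 - 2 H\right) = H + \left(5 + 2 H\right) = 5 + 3 H$)
$10 U{\left(0 \right)} + \left(f{\left(-3 \right)} + 3 \cdot 0\right) = 10 \left(5 + 3 \cdot 0\right) + \left(-3 + 3 \cdot 0\right) = 10 \left(5 + 0\right) + \left(-3 + 0\right) = 10 \cdot 5 - 3 = 50 - 3 = 47$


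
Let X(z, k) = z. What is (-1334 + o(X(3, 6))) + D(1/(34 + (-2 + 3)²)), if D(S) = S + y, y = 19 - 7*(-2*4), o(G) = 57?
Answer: -42069/35 ≈ -1202.0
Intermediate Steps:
y = 75 (y = 19 - 7*(-8) = 19 - 1*(-56) = 19 + 56 = 75)
D(S) = 75 + S (D(S) = S + 75 = 75 + S)
(-1334 + o(X(3, 6))) + D(1/(34 + (-2 + 3)²)) = (-1334 + 57) + (75 + 1/(34 + (-2 + 3)²)) = -1277 + (75 + 1/(34 + 1²)) = -1277 + (75 + 1/(34 + 1)) = -1277 + (75 + 1/35) = -1277 + 2626/35 = -42069/35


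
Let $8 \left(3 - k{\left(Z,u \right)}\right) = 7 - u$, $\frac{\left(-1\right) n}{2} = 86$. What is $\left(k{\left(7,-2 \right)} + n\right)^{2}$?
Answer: $\frac{1852321}{64} \approx 28943.0$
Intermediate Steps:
$n = -172$ ($n = \left(-2\right) 86 = -172$)
$k{\left(Z,u \right)} = \frac{17}{8} + \frac{u}{8}$ ($k{\left(Z,u \right)} = 3 - \frac{7 - u}{8} = 3 + \left(- \frac{7}{8} + \frac{u}{8}\right) = \frac{17}{8} + \frac{u}{8}$)
$\left(k{\left(7,-2 \right)} + n\right)^{2} = \left(\left(\frac{17}{8} + \frac{1}{8} \left(-2\right)\right) - 172\right)^{2} = \left(\left(\frac{17}{8} - \frac{1}{4}\right) - 172\right)^{2} = \left(\frac{15}{8} - 172\right)^{2} = \left(- \frac{1361}{8}\right)^{2} = \frac{1852321}{64}$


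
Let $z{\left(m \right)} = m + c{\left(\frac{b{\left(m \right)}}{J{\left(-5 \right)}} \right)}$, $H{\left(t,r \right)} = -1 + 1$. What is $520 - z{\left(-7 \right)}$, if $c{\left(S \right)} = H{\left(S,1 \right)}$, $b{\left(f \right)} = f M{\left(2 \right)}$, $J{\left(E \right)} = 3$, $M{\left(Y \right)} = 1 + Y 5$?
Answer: $527$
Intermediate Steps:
$M{\left(Y \right)} = 1 + 5 Y$
$b{\left(f \right)} = 11 f$ ($b{\left(f \right)} = f \left(1 + 5 \cdot 2\right) = f \left(1 + 10\right) = f 11 = 11 f$)
$H{\left(t,r \right)} = 0$
$c{\left(S \right)} = 0$
$z{\left(m \right)} = m$ ($z{\left(m \right)} = m + 0 = m$)
$520 - z{\left(-7 \right)} = 520 - -7 = 520 + 7 = 527$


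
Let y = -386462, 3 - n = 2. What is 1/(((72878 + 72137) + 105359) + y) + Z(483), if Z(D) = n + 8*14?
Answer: 15377943/136088 ≈ 113.00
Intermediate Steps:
n = 1 (n = 3 - 1*2 = 3 - 2 = 1)
Z(D) = 113 (Z(D) = 1 + 8*14 = 1 + 112 = 113)
1/(((72878 + 72137) + 105359) + y) + Z(483) = 1/(((72878 + 72137) + 105359) - 386462) + 113 = 1/((145015 + 105359) - 386462) + 113 = 1/(250374 - 386462) + 113 = 1/(-136088) + 113 = -1/136088 + 113 = 15377943/136088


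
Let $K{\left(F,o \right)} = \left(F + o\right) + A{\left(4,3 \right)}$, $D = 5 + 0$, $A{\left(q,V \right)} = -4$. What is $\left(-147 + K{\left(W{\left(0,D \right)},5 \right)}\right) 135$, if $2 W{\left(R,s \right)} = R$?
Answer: $-19710$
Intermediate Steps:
$D = 5$
$W{\left(R,s \right)} = \frac{R}{2}$
$K{\left(F,o \right)} = -4 + F + o$ ($K{\left(F,o \right)} = \left(F + o\right) - 4 = -4 + F + o$)
$\left(-147 + K{\left(W{\left(0,D \right)},5 \right)}\right) 135 = \left(-147 + \left(-4 + \frac{1}{2} \cdot 0 + 5\right)\right) 135 = \left(-147 + \left(-4 + 0 + 5\right)\right) 135 = \left(-147 + 1\right) 135 = \left(-146\right) 135 = -19710$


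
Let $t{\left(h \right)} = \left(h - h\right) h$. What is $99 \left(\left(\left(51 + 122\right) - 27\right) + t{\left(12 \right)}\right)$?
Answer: $14454$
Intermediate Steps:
$t{\left(h \right)} = 0$ ($t{\left(h \right)} = 0 h = 0$)
$99 \left(\left(\left(51 + 122\right) - 27\right) + t{\left(12 \right)}\right) = 99 \left(\left(\left(51 + 122\right) - 27\right) + 0\right) = 99 \left(\left(173 - 27\right) + 0\right) = 99 \left(146 + 0\right) = 99 \cdot 146 = 14454$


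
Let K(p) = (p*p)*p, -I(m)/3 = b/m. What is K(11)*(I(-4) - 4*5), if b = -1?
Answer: -110473/4 ≈ -27618.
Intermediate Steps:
I(m) = 3/m (I(m) = -(-3)/m = 3/m)
K(p) = p³ (K(p) = p²*p = p³)
K(11)*(I(-4) - 4*5) = 11³*(3/(-4) - 4*5) = 1331*(3*(-¼) - 20) = 1331*(-¾ - 20) = 1331*(-83/4) = -110473/4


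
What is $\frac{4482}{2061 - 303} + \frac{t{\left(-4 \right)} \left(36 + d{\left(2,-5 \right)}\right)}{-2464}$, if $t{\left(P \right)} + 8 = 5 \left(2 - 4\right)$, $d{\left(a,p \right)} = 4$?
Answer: $\frac{128223}{45122} \approx 2.8417$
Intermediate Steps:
$t{\left(P \right)} = -18$ ($t{\left(P \right)} = -8 + 5 \left(2 - 4\right) = -8 + 5 \left(-2\right) = -8 - 10 = -18$)
$\frac{4482}{2061 - 303} + \frac{t{\left(-4 \right)} \left(36 + d{\left(2,-5 \right)}\right)}{-2464} = \frac{4482}{2061 - 303} + \frac{\left(-18\right) \left(36 + 4\right)}{-2464} = \frac{4482}{2061 - 303} + \left(-18\right) 40 \left(- \frac{1}{2464}\right) = \frac{4482}{1758} - - \frac{45}{154} = 4482 \cdot \frac{1}{1758} + \frac{45}{154} = \frac{747}{293} + \frac{45}{154} = \frac{128223}{45122}$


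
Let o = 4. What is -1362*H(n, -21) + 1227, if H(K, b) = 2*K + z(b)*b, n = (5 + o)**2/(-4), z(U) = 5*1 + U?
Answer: -401244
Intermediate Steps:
z(U) = 5 + U
n = -81/4 (n = (5 + 4)**2/(-4) = 9**2*(-1/4) = 81*(-1/4) = -81/4 ≈ -20.250)
H(K, b) = 2*K + b*(5 + b) (H(K, b) = 2*K + (5 + b)*b = 2*K + b*(5 + b))
-1362*H(n, -21) + 1227 = -1362*(2*(-81/4) - 21*(5 - 21)) + 1227 = -1362*(-81/2 - 21*(-16)) + 1227 = -1362*(-81/2 + 336) + 1227 = -1362*591/2 + 1227 = -402471 + 1227 = -401244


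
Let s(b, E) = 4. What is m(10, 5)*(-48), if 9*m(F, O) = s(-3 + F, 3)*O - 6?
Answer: -224/3 ≈ -74.667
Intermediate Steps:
m(F, O) = -⅔ + 4*O/9 (m(F, O) = (4*O - 6)/9 = (-6 + 4*O)/9 = -⅔ + 4*O/9)
m(10, 5)*(-48) = (-⅔ + (4/9)*5)*(-48) = (-⅔ + 20/9)*(-48) = (14/9)*(-48) = -224/3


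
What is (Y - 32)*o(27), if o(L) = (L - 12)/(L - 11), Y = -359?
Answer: -5865/16 ≈ -366.56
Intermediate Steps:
o(L) = (-12 + L)/(-11 + L)
(Y - 32)*o(27) = (-359 - 32)*((-12 + 27)/(-11 + 27)) = -391*15/16 = -5865/16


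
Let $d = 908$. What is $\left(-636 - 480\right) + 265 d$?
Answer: $239504$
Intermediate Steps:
$\left(-636 - 480\right) + 265 d = \left(-636 - 480\right) + 265 \cdot 908 = -1116 + 240620 = 239504$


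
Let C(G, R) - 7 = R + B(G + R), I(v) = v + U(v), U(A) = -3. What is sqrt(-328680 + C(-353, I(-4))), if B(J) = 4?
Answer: 2*I*sqrt(82169) ≈ 573.3*I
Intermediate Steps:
I(v) = -3 + v (I(v) = v - 3 = -3 + v)
C(G, R) = 11 + R (C(G, R) = 7 + (R + 4) = 7 + (4 + R) = 11 + R)
sqrt(-328680 + C(-353, I(-4))) = sqrt(-328680 + (11 + (-3 - 4))) = sqrt(-328680 + (11 - 7)) = sqrt(-328680 + 4) = sqrt(-328676) = 2*I*sqrt(82169)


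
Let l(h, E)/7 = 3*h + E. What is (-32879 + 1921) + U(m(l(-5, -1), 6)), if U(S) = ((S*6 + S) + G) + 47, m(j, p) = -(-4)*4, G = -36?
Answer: -30835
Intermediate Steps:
l(h, E) = 7*E + 21*h (l(h, E) = 7*(3*h + E) = 7*(E + 3*h) = 7*E + 21*h)
m(j, p) = 16 (m(j, p) = -1*(-16) = 16)
U(S) = 11 + 7*S (U(S) = ((S*6 + S) - 36) + 47 = ((6*S + S) - 36) + 47 = (7*S - 36) + 47 = (-36 + 7*S) + 47 = 11 + 7*S)
(-32879 + 1921) + U(m(l(-5, -1), 6)) = (-32879 + 1921) + (11 + 7*16) = -30958 + (11 + 112) = -30958 + 123 = -30835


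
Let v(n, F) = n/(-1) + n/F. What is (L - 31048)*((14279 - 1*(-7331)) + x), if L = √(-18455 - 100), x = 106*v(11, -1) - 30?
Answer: -597611904 + 19248*I*√18555 ≈ -5.9761e+8 + 2.6219e+6*I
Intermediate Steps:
v(n, F) = -n + n/F (v(n, F) = n*(-1) + n/F = -n + n/F)
x = -2362 (x = 106*(-1*11 + 11/(-1)) - 30 = 106*(-11 + 11*(-1)) - 30 = 106*(-11 - 11) - 30 = 106*(-22) - 30 = -2332 - 30 = -2362)
L = I*√18555 (L = √(-18555) = I*√18555 ≈ 136.22*I)
(L - 31048)*((14279 - 1*(-7331)) + x) = (I*√18555 - 31048)*((14279 - 1*(-7331)) - 2362) = (-31048 + I*√18555)*((14279 + 7331) - 2362) = (-31048 + I*√18555)*(21610 - 2362) = (-31048 + I*√18555)*19248 = -597611904 + 19248*I*√18555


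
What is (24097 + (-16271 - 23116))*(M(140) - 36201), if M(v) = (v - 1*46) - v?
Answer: 554216630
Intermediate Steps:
M(v) = -46 (M(v) = (v - 46) - v = (-46 + v) - v = -46)
(24097 + (-16271 - 23116))*(M(140) - 36201) = (24097 + (-16271 - 23116))*(-46 - 36201) = (24097 - 39387)*(-36247) = -15290*(-36247) = 554216630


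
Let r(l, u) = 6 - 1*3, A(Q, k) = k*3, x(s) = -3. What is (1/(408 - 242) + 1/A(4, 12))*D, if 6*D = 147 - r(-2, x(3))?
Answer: 202/249 ≈ 0.81124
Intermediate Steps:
A(Q, k) = 3*k
r(l, u) = 3 (r(l, u) = 6 - 3 = 3)
D = 24 (D = (147 - 1*3)/6 = (147 - 3)/6 = (⅙)*144 = 24)
(1/(408 - 242) + 1/A(4, 12))*D = (1/(408 - 242) + 1/(3*12))*24 = (1/166 + 1/36)*24 = (101/2988)*24 = 202/249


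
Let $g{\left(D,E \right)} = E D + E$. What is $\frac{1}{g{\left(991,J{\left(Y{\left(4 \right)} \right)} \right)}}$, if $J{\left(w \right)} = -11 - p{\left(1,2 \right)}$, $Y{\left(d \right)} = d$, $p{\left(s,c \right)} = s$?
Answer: $- \frac{1}{11904} \approx -8.4005 \cdot 10^{-5}$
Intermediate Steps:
$J{\left(w \right)} = -12$ ($J{\left(w \right)} = -11 - 1 = -12$)
$g{\left(D,E \right)} = E + D E$ ($g{\left(D,E \right)} = D E + E = E + D E$)
$\frac{1}{g{\left(991,J{\left(Y{\left(4 \right)} \right)} \right)}} = \frac{1}{\left(-12\right) \left(1 + 991\right)} = \frac{1}{\left(-12\right) 992} = \frac{1}{-11904} = - \frac{1}{11904}$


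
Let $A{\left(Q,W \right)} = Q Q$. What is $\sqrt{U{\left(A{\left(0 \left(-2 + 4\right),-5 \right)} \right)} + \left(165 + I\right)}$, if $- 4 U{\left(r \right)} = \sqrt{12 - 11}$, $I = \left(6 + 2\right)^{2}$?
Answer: $\frac{\sqrt{915}}{2} \approx 15.124$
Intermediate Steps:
$A{\left(Q,W \right)} = Q^{2}$
$I = 64$ ($I = 8^{2} = 64$)
$U{\left(r \right)} = - \frac{1}{4}$ ($U{\left(r \right)} = - \frac{\sqrt{12 - 11}}{4} = - \frac{\sqrt{1}}{4} = \left(- \frac{1}{4}\right) 1 = - \frac{1}{4}$)
$\sqrt{U{\left(A{\left(0 \left(-2 + 4\right),-5 \right)} \right)} + \left(165 + I\right)} = \sqrt{- \frac{1}{4} + \left(165 + 64\right)} = \sqrt{- \frac{1}{4} + 229} = \sqrt{\frac{915}{4}} = \frac{\sqrt{915}}{2}$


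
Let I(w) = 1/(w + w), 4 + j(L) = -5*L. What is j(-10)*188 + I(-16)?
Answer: 276735/32 ≈ 8648.0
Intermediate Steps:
j(L) = -4 - 5*L
I(w) = 1/(2*w)
j(-10)*188 + I(-16) = (-4 - 5*(-10))*188 + (1/2)/(-16) = (-4 + 50)*188 + (1/2)*(-1/16) = 46*188 - 1/32 = 8648 - 1/32 = 276735/32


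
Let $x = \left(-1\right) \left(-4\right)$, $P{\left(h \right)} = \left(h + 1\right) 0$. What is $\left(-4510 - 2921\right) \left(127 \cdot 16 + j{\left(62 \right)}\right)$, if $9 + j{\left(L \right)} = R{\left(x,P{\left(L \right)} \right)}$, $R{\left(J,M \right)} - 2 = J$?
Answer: $-15077499$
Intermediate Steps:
$P{\left(h \right)} = 0$ ($P{\left(h \right)} = \left(1 + h\right) 0 = 0$)
$x = 4$
$R{\left(J,M \right)} = 2 + J$
$j{\left(L \right)} = -3$ ($j{\left(L \right)} = -9 + \left(2 + 4\right) = -9 + 6 = -3$)
$\left(-4510 - 2921\right) \left(127 \cdot 16 + j{\left(62 \right)}\right) = \left(-4510 - 2921\right) \left(127 \cdot 16 - 3\right) = - 7431 \left(2032 - 3\right) = \left(-7431\right) 2029 = -15077499$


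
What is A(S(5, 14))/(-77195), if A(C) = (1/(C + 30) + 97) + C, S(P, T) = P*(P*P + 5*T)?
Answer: -288861/38983475 ≈ -0.0074098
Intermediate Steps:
S(P, T) = P*(P² + 5*T)
A(C) = 97 + C + 1/(30 + C) (A(C) = (1/(30 + C) + 97) + C = (97 + 1/(30 + C)) + C = 97 + C + 1/(30 + C))
A(S(5, 14))/(-77195) = ((2911 + (5*(5² + 5*14))² + 127*(5*(5² + 5*14)))/(30 + 5*(5² + 5*14)))/(-77195) = ((2911 + (5*(25 + 70))² + 127*(5*(25 + 70)))/(30 + 5*(25 + 70)))*(-1/77195) = ((2911 + (5*95)² + 127*(5*95))/(30 + 5*95))*(-1/77195) = ((2911 + 475² + 127*475)/(30 + 475))*(-1/77195) = ((2911 + 225625 + 60325)/505)*(-1/77195) = ((1/505)*288861)*(-1/77195) = (288861/505)*(-1/77195) = -288861/38983475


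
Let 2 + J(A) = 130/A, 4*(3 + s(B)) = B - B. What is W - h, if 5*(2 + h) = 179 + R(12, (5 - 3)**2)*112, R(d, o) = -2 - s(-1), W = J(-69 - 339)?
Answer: -59689/1020 ≈ -58.519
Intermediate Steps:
s(B) = -3 (s(B) = -3 + (B - B)/4 = -3 + (1/4)*0 = -3 + 0 = -3)
J(A) = -2 + 130/A
W = -473/204 (W = -2 + 130/(-69 - 339) = -2 + 130/(-408) = -2 + 130*(-1/408) = -2 - 65/204 = -473/204 ≈ -2.3186)
R(d, o) = 1 (R(d, o) = -2 - 1*(-3) = -2 + 3 = 1)
h = 281/5 (h = -2 + (179 + 1*112)/5 = -2 + (179 + 112)/5 = -2 + (1/5)*291 = -2 + 291/5 = 281/5 ≈ 56.200)
W - h = -473/204 - 1*281/5 = -473/204 - 281/5 = -59689/1020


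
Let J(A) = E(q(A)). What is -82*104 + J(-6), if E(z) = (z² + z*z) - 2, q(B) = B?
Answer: -8458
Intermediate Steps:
E(z) = -2 + 2*z² (E(z) = (z² + z²) - 2 = 2*z² - 2 = -2 + 2*z²)
J(A) = -2 + 2*A²
-82*104 + J(-6) = -82*104 + (-2 + 2*(-6)²) = -8528 + (-2 + 2*36) = -8528 + (-2 + 72) = -8528 + 70 = -8458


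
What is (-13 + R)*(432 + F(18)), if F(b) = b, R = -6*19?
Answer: -57150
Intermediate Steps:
R = -114
(-13 + R)*(432 + F(18)) = (-13 - 114)*(432 + 18) = -127*450 = -57150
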